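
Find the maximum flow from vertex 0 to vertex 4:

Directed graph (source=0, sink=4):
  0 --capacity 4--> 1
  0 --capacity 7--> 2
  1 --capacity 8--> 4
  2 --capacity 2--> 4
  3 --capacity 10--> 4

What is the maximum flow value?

Computing max flow:
  Flow on (0->1): 4/4
  Flow on (0->2): 2/7
  Flow on (1->4): 4/8
  Flow on (2->4): 2/2
Maximum flow = 6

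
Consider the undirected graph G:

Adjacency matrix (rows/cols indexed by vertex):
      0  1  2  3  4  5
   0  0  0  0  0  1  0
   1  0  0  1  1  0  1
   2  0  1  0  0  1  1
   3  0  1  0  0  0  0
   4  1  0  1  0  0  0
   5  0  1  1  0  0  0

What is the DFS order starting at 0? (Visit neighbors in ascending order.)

DFS from vertex 0 (neighbors processed in ascending order):
Visit order: 0, 4, 2, 1, 3, 5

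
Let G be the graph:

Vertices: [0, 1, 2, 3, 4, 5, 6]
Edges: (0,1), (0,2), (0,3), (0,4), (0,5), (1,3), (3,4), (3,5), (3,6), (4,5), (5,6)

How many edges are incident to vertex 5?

Vertex 5 has neighbors [0, 3, 4, 6], so deg(5) = 4.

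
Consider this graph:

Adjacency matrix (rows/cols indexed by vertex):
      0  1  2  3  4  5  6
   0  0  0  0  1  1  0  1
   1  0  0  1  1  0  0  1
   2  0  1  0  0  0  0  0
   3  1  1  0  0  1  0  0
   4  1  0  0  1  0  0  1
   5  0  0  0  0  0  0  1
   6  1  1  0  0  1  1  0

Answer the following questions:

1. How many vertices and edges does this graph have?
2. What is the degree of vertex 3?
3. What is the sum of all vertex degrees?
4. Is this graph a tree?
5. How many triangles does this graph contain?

Count: 7 vertices, 9 edges.
Vertex 3 has neighbors [0, 1, 4], degree = 3.
Handshaking lemma: 2 * 9 = 18.
A tree on 7 vertices has 6 edges. This graph has 9 edges (3 extra). Not a tree.
Number of triangles = 2.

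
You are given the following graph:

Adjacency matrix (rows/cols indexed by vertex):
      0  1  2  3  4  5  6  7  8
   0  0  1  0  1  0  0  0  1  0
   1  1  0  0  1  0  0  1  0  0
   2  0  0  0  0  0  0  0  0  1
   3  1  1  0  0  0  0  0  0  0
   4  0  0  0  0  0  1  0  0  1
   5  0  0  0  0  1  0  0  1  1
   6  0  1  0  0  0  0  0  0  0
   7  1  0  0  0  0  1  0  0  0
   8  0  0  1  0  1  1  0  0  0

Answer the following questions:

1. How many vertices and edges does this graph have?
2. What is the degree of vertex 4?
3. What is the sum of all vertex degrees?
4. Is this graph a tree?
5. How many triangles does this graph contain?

Count: 9 vertices, 10 edges.
Vertex 4 has neighbors [5, 8], degree = 2.
Handshaking lemma: 2 * 10 = 20.
A tree on 9 vertices has 8 edges. This graph has 10 edges (2 extra). Not a tree.
Number of triangles = 2.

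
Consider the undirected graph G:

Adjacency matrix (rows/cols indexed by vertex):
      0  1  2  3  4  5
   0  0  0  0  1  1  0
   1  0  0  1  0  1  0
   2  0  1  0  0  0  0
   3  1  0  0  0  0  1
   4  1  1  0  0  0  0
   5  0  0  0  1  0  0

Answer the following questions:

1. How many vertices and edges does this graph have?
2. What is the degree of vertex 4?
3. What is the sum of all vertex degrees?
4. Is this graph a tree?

Count: 6 vertices, 5 edges.
Vertex 4 has neighbors [0, 1], degree = 2.
Handshaking lemma: 2 * 5 = 10.
A graph is a tree iff it is connected and has exactly n-1 edges. This graph is connected (all 6 vertices in one component) and has 6-1 = 5 edges. It is a tree.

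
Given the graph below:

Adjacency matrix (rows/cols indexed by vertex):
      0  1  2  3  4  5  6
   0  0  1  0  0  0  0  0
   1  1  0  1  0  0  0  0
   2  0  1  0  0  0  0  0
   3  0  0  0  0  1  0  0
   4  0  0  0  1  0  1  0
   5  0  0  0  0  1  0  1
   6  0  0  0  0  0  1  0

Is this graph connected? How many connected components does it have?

Checking connectivity: the graph has 2 connected component(s).
Components: [[0, 1, 2], [3, 4, 5, 6]]. The graph is NOT connected.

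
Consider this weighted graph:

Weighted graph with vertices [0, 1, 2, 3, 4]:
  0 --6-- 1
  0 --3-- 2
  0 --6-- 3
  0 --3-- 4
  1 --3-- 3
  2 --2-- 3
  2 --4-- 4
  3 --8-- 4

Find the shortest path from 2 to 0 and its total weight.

Using Dijkstra's algorithm from vertex 2:
Shortest path: 2 -> 0
Total weight: 3 = 3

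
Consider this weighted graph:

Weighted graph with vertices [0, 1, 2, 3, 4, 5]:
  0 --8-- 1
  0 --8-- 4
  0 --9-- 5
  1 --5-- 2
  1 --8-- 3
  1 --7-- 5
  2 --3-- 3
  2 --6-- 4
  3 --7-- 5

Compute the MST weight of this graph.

Applying Kruskal's algorithm (sort edges by weight, add if no cycle):
  Add (2,3) w=3
  Add (1,2) w=5
  Add (2,4) w=6
  Add (1,5) w=7
  Skip (3,5) w=7 (creates cycle)
  Add (0,1) w=8
  Skip (0,4) w=8 (creates cycle)
  Skip (1,3) w=8 (creates cycle)
  Skip (0,5) w=9 (creates cycle)
MST weight = 29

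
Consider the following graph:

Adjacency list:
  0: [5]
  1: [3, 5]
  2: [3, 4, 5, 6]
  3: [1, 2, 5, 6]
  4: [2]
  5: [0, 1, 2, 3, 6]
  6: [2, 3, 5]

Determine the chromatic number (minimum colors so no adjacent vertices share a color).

The graph has a maximum clique of size 4 (lower bound on chromatic number).
A valid 4-coloring: {0: 1, 1: 1, 2: 1, 3: 2, 4: 0, 5: 0, 6: 3}.
Chromatic number = 4.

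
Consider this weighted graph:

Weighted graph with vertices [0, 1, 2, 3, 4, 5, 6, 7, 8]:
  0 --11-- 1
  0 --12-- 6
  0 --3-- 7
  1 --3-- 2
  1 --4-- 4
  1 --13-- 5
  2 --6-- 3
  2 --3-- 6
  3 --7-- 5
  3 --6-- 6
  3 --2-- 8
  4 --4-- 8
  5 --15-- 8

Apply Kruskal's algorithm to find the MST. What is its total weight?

Applying Kruskal's algorithm (sort edges by weight, add if no cycle):
  Add (3,8) w=2
  Add (0,7) w=3
  Add (1,2) w=3
  Add (2,6) w=3
  Add (1,4) w=4
  Add (4,8) w=4
  Skip (2,3) w=6 (creates cycle)
  Skip (3,6) w=6 (creates cycle)
  Add (3,5) w=7
  Add (0,1) w=11
  Skip (0,6) w=12 (creates cycle)
  Skip (1,5) w=13 (creates cycle)
  Skip (5,8) w=15 (creates cycle)
MST weight = 37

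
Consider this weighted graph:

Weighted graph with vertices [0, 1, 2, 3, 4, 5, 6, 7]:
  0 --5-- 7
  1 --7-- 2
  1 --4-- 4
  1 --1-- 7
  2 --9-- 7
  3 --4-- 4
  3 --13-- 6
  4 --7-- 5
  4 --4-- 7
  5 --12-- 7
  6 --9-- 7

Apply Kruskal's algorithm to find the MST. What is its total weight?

Applying Kruskal's algorithm (sort edges by weight, add if no cycle):
  Add (1,7) w=1
  Add (1,4) w=4
  Add (3,4) w=4
  Skip (4,7) w=4 (creates cycle)
  Add (0,7) w=5
  Add (1,2) w=7
  Add (4,5) w=7
  Skip (2,7) w=9 (creates cycle)
  Add (6,7) w=9
  Skip (5,7) w=12 (creates cycle)
  Skip (3,6) w=13 (creates cycle)
MST weight = 37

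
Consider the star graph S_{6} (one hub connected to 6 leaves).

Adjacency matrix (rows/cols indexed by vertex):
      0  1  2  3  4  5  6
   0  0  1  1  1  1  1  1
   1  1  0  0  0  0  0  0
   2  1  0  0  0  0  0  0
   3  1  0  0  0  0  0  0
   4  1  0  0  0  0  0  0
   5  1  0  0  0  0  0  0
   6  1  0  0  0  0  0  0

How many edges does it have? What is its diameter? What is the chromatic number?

Star graph S_{6}: the hub connects to all 6 leaves.
Edges = 6.
Diameter = 2 (any leaf to hub is 1, leaf to leaf through hub is 2).
Star graphs are bipartite (hub vs leaves), so chromatic number = 2.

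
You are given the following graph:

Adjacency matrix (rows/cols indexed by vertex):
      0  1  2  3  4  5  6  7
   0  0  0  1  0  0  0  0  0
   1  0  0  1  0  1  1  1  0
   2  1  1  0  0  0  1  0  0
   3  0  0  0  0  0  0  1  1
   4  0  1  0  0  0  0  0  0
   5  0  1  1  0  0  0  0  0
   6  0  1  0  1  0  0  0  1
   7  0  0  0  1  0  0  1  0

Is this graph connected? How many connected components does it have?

Checking connectivity: the graph has 1 connected component(s).
All vertices are reachable from each other. The graph IS connected.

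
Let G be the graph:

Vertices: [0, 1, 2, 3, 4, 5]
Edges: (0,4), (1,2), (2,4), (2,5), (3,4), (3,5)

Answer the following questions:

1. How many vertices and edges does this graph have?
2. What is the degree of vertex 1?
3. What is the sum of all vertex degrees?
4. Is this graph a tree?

Count: 6 vertices, 6 edges.
Vertex 1 has neighbors [2], degree = 1.
Handshaking lemma: 2 * 6 = 12.
A tree on 6 vertices has 5 edges. This graph has 6 edges (1 extra). Not a tree.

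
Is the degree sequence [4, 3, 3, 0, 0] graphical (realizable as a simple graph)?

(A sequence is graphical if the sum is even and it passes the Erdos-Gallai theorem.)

Sum of degrees = 10. Sum is even but fails Erdos-Gallai. The sequence is NOT graphical.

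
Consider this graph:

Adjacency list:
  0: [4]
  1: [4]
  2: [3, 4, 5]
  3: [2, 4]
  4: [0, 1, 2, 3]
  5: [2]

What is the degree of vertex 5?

Vertex 5 has neighbors [2], so deg(5) = 1.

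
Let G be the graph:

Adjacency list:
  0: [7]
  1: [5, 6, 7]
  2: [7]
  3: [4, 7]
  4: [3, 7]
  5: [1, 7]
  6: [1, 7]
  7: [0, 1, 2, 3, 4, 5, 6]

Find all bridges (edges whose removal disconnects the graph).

A bridge is an edge whose removal increases the number of connected components.
Bridges found: (0,7), (2,7)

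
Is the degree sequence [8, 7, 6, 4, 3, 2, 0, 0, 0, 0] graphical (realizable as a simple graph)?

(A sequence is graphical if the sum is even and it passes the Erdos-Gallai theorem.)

Sum of degrees = 30. Sum is even but fails Erdos-Gallai. The sequence is NOT graphical.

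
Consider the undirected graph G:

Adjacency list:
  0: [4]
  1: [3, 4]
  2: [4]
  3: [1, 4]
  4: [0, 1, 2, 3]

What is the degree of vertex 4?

Vertex 4 has neighbors [0, 1, 2, 3], so deg(4) = 4.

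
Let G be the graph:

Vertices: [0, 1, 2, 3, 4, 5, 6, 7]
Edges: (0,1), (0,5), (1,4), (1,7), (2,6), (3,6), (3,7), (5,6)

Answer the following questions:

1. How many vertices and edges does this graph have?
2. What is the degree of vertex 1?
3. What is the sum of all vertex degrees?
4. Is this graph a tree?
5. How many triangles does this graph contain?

Count: 8 vertices, 8 edges.
Vertex 1 has neighbors [0, 4, 7], degree = 3.
Handshaking lemma: 2 * 8 = 16.
A tree on 8 vertices has 7 edges. This graph has 8 edges (1 extra). Not a tree.
Number of triangles = 0.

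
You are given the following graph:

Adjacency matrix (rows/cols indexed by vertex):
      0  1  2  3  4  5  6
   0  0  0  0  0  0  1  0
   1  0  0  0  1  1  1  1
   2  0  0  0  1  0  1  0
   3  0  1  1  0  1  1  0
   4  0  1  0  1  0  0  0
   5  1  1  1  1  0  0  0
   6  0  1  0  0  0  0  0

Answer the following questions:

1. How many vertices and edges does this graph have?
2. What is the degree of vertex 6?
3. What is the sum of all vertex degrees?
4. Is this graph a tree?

Count: 7 vertices, 9 edges.
Vertex 6 has neighbors [1], degree = 1.
Handshaking lemma: 2 * 9 = 18.
A tree on 7 vertices has 6 edges. This graph has 9 edges (3 extra). Not a tree.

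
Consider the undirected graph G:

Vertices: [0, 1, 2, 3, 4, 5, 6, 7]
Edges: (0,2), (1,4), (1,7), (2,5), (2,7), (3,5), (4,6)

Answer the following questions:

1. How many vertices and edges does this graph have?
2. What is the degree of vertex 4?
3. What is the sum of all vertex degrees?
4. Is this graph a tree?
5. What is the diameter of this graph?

Count: 8 vertices, 7 edges.
Vertex 4 has neighbors [1, 6], degree = 2.
Handshaking lemma: 2 * 7 = 14.
A graph is a tree iff it is connected and has exactly n-1 edges. This graph is connected (all 8 vertices in one component) and has 8-1 = 7 edges. It is a tree.
Diameter (longest shortest path) = 6.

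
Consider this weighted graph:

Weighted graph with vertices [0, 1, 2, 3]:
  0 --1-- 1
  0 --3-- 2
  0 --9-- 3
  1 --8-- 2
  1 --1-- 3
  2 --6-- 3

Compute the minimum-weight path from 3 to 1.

Using Dijkstra's algorithm from vertex 3:
Shortest path: 3 -> 1
Total weight: 1 = 1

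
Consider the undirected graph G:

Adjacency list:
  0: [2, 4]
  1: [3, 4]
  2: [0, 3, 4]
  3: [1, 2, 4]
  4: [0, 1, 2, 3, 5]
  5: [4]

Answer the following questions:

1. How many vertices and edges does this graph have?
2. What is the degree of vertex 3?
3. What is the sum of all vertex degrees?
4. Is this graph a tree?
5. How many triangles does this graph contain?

Count: 6 vertices, 8 edges.
Vertex 3 has neighbors [1, 2, 4], degree = 3.
Handshaking lemma: 2 * 8 = 16.
A tree on 6 vertices has 5 edges. This graph has 8 edges (3 extra). Not a tree.
Number of triangles = 3.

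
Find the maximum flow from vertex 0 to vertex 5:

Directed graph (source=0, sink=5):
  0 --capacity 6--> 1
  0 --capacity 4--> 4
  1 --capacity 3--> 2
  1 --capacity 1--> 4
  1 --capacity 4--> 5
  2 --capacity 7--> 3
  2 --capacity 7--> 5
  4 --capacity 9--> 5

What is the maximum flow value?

Computing max flow:
  Flow on (0->1): 6/6
  Flow on (0->4): 4/4
  Flow on (1->2): 2/3
  Flow on (1->5): 4/4
  Flow on (2->5): 2/7
  Flow on (4->5): 4/9
Maximum flow = 10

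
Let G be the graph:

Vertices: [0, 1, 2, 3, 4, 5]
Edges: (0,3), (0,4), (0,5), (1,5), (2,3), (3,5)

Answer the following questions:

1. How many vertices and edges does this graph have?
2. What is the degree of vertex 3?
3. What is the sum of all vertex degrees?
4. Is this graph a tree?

Count: 6 vertices, 6 edges.
Vertex 3 has neighbors [0, 2, 5], degree = 3.
Handshaking lemma: 2 * 6 = 12.
A tree on 6 vertices has 5 edges. This graph has 6 edges (1 extra). Not a tree.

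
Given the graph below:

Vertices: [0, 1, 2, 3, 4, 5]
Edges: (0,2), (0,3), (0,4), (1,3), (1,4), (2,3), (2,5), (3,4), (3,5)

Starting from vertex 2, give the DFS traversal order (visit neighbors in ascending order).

DFS from vertex 2 (neighbors processed in ascending order):
Visit order: 2, 0, 3, 1, 4, 5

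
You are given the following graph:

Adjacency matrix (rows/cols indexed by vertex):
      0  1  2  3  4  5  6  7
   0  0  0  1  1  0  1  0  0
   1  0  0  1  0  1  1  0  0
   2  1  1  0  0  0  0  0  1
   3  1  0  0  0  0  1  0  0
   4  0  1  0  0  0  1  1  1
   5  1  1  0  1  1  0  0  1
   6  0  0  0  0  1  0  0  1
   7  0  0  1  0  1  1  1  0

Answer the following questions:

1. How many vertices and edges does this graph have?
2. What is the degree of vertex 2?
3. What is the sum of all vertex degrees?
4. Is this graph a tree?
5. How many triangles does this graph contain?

Count: 8 vertices, 13 edges.
Vertex 2 has neighbors [0, 1, 7], degree = 3.
Handshaking lemma: 2 * 13 = 26.
A tree on 8 vertices has 7 edges. This graph has 13 edges (6 extra). Not a tree.
Number of triangles = 4.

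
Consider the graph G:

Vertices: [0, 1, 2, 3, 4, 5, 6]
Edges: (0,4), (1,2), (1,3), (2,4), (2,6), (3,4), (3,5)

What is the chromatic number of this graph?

The graph has a maximum clique of size 2 (lower bound on chromatic number).
A valid 2-coloring: {0: 0, 1: 1, 2: 0, 3: 0, 4: 1, 5: 1, 6: 1}.
Chromatic number = 2.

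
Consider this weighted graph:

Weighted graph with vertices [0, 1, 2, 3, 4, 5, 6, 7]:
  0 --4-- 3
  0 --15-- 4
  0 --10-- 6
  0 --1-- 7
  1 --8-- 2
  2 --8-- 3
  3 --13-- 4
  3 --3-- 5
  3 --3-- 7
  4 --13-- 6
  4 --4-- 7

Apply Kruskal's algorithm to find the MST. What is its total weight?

Applying Kruskal's algorithm (sort edges by weight, add if no cycle):
  Add (0,7) w=1
  Add (3,5) w=3
  Add (3,7) w=3
  Skip (0,3) w=4 (creates cycle)
  Add (4,7) w=4
  Add (1,2) w=8
  Add (2,3) w=8
  Add (0,6) w=10
  Skip (3,4) w=13 (creates cycle)
  Skip (4,6) w=13 (creates cycle)
  Skip (0,4) w=15 (creates cycle)
MST weight = 37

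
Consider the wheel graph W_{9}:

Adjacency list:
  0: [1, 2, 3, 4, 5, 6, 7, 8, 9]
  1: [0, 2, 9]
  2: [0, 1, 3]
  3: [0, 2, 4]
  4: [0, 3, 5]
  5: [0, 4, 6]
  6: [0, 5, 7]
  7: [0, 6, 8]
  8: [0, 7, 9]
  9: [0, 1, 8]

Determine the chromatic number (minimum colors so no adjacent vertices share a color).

W_{9} = C_{9} plus a hub adjacent to every cycle vertex.
The outer cycle needs 3 colors (odd cycle); the hub is adjacent to all of them so needs a fresh color.
Chromatic number = 3 + 1 = 4.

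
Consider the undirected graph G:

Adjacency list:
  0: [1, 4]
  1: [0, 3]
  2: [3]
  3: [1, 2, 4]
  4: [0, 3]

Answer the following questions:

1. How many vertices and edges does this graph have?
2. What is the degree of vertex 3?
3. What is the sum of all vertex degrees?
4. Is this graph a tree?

Count: 5 vertices, 5 edges.
Vertex 3 has neighbors [1, 2, 4], degree = 3.
Handshaking lemma: 2 * 5 = 10.
A tree on 5 vertices has 4 edges. This graph has 5 edges (1 extra). Not a tree.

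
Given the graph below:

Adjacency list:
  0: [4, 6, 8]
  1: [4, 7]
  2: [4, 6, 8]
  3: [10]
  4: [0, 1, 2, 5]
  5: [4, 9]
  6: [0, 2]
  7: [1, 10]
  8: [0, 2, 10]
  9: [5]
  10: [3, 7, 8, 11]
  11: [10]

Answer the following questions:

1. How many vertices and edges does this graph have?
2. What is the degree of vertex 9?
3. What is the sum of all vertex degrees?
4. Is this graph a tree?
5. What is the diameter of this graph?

Count: 12 vertices, 14 edges.
Vertex 9 has neighbors [5], degree = 1.
Handshaking lemma: 2 * 14 = 28.
A tree on 12 vertices has 11 edges. This graph has 14 edges (3 extra). Not a tree.
Diameter (longest shortest path) = 6.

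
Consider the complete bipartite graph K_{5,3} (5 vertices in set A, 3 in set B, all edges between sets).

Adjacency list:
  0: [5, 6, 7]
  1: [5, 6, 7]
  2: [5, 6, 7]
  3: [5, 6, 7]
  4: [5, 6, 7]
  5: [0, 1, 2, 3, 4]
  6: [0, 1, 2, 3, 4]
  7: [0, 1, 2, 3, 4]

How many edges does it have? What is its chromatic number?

K_{5,3} has 5 * 3 = 15 edges.
Bipartite graphs have chromatic number 2 (color each partition differently).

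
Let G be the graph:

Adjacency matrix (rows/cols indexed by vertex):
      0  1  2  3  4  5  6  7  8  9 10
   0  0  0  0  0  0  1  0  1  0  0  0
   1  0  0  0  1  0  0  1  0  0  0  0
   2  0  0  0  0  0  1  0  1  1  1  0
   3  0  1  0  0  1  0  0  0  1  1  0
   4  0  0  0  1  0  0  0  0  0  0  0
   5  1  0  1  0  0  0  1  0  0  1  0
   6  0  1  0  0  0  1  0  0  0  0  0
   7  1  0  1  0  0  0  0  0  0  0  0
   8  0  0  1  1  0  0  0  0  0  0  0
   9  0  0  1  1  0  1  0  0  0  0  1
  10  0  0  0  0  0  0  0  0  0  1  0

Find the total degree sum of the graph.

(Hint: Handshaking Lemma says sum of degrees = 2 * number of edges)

Count edges: 14 edges.
By Handshaking Lemma: sum of degrees = 2 * 14 = 28.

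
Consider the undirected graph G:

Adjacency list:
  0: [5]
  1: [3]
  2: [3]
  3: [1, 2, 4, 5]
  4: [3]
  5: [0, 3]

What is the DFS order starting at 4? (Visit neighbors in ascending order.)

DFS from vertex 4 (neighbors processed in ascending order):
Visit order: 4, 3, 1, 2, 5, 0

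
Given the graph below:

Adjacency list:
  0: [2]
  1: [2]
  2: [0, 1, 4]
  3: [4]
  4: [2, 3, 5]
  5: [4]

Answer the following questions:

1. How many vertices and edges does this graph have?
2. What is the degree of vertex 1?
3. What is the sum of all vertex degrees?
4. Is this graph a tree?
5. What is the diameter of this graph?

Count: 6 vertices, 5 edges.
Vertex 1 has neighbors [2], degree = 1.
Handshaking lemma: 2 * 5 = 10.
A graph is a tree iff it is connected and has exactly n-1 edges. This graph is connected (all 6 vertices in one component) and has 6-1 = 5 edges. It is a tree.
Diameter (longest shortest path) = 3.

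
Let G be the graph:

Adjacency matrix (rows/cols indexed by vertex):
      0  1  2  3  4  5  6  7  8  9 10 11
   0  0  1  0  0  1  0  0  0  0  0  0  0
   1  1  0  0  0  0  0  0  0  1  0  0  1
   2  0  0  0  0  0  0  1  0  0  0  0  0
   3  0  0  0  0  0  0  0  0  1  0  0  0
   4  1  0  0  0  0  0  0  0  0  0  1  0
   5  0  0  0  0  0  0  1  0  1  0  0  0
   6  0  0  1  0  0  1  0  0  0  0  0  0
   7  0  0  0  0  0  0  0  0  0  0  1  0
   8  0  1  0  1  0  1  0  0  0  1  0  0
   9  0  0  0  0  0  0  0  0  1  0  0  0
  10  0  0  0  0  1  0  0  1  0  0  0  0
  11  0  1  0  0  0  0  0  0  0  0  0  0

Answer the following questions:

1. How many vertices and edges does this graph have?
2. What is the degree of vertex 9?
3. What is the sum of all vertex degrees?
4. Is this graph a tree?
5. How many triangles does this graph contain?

Count: 12 vertices, 11 edges.
Vertex 9 has neighbors [8], degree = 1.
Handshaking lemma: 2 * 11 = 22.
A graph is a tree iff it is connected and has exactly n-1 edges. This graph is connected (all 12 vertices in one component) and has 12-1 = 11 edges. It is a tree.
Number of triangles = 0.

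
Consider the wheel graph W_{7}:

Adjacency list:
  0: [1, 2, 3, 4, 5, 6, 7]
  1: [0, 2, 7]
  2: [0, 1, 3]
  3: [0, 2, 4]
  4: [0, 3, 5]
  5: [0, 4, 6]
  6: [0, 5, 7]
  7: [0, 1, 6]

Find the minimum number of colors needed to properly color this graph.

W_{7} = C_{7} plus a hub adjacent to every cycle vertex.
The outer cycle needs 3 colors (odd cycle); the hub is adjacent to all of them so needs a fresh color.
Chromatic number = 3 + 1 = 4.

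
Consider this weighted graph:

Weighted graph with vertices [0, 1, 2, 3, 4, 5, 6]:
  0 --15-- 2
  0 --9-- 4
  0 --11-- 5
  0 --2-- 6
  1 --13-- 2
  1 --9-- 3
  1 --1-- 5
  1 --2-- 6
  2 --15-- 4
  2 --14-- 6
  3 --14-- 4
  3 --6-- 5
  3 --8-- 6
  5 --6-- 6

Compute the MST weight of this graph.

Applying Kruskal's algorithm (sort edges by weight, add if no cycle):
  Add (1,5) w=1
  Add (0,6) w=2
  Add (1,6) w=2
  Add (3,5) w=6
  Skip (5,6) w=6 (creates cycle)
  Skip (3,6) w=8 (creates cycle)
  Add (0,4) w=9
  Skip (1,3) w=9 (creates cycle)
  Skip (0,5) w=11 (creates cycle)
  Add (1,2) w=13
  Skip (2,6) w=14 (creates cycle)
  Skip (3,4) w=14 (creates cycle)
  Skip (0,2) w=15 (creates cycle)
  Skip (2,4) w=15 (creates cycle)
MST weight = 33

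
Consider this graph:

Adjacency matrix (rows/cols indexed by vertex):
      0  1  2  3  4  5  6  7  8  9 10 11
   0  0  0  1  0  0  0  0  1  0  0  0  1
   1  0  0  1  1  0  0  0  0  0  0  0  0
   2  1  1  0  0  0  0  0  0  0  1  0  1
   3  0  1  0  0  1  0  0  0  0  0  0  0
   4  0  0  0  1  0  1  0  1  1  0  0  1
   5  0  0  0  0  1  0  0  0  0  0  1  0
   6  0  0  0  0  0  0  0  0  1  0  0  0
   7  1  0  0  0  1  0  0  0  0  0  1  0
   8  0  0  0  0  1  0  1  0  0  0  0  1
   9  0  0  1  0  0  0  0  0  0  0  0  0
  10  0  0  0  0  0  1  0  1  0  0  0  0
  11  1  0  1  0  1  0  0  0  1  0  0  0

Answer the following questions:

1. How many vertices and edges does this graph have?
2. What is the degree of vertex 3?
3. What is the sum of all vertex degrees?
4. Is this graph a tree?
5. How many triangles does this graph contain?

Count: 12 vertices, 16 edges.
Vertex 3 has neighbors [1, 4], degree = 2.
Handshaking lemma: 2 * 16 = 32.
A tree on 12 vertices has 11 edges. This graph has 16 edges (5 extra). Not a tree.
Number of triangles = 2.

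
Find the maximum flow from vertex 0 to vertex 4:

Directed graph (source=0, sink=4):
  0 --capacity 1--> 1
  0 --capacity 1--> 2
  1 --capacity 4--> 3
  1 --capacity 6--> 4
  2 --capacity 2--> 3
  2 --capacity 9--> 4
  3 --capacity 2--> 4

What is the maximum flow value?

Computing max flow:
  Flow on (0->1): 1/1
  Flow on (0->2): 1/1
  Flow on (1->4): 1/6
  Flow on (2->4): 1/9
Maximum flow = 2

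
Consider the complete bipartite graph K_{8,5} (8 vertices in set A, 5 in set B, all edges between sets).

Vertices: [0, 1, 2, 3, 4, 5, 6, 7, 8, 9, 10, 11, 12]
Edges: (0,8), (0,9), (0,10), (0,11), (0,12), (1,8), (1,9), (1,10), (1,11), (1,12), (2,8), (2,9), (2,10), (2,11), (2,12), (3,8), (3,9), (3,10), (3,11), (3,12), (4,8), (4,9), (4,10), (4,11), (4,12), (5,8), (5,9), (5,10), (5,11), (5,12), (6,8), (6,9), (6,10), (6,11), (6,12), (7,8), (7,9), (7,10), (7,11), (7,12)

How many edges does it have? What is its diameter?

K_{8,5} has 8 * 5 = 40 edges.
Any vertex reaches any opposite-side vertex in 1 step; same-side vertices reach in 2 steps via any opposite-side vertex.
Diameter = 2.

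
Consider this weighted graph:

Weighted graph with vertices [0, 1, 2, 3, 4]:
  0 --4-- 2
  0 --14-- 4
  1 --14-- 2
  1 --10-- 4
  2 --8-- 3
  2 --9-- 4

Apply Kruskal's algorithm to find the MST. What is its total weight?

Applying Kruskal's algorithm (sort edges by weight, add if no cycle):
  Add (0,2) w=4
  Add (2,3) w=8
  Add (2,4) w=9
  Add (1,4) w=10
  Skip (0,4) w=14 (creates cycle)
  Skip (1,2) w=14 (creates cycle)
MST weight = 31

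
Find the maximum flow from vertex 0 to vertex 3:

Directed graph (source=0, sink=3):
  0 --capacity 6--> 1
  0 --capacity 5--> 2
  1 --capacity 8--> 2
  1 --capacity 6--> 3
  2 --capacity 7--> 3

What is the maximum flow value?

Computing max flow:
  Flow on (0->1): 6/6
  Flow on (0->2): 5/5
  Flow on (1->3): 6/6
  Flow on (2->3): 5/7
Maximum flow = 11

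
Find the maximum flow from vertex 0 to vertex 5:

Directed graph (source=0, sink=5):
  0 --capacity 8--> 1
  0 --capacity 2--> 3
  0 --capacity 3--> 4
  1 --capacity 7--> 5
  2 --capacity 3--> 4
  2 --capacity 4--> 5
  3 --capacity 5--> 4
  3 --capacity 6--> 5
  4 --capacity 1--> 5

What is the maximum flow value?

Computing max flow:
  Flow on (0->1): 7/8
  Flow on (0->3): 2/2
  Flow on (0->4): 1/3
  Flow on (1->5): 7/7
  Flow on (3->5): 2/6
  Flow on (4->5): 1/1
Maximum flow = 10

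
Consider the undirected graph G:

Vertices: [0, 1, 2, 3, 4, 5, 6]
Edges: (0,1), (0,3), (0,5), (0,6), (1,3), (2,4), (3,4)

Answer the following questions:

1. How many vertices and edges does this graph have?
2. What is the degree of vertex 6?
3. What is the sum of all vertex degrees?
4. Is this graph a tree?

Count: 7 vertices, 7 edges.
Vertex 6 has neighbors [0], degree = 1.
Handshaking lemma: 2 * 7 = 14.
A tree on 7 vertices has 6 edges. This graph has 7 edges (1 extra). Not a tree.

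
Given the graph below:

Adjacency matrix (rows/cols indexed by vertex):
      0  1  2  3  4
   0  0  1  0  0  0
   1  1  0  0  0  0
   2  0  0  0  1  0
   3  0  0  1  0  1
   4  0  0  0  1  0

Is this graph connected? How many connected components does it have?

Checking connectivity: the graph has 2 connected component(s).
Components: [[0, 1], [2, 3, 4]]. The graph is NOT connected.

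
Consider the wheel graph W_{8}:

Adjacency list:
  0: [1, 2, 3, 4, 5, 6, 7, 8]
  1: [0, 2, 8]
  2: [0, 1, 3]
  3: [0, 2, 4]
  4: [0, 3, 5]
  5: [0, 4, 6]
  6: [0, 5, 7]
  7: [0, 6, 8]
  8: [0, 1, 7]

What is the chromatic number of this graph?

W_{8} = C_{8} plus a hub adjacent to every cycle vertex.
The outer cycle needs 2 colors (even cycle); the hub is adjacent to all of them so needs a fresh color.
Chromatic number = 2 + 1 = 3.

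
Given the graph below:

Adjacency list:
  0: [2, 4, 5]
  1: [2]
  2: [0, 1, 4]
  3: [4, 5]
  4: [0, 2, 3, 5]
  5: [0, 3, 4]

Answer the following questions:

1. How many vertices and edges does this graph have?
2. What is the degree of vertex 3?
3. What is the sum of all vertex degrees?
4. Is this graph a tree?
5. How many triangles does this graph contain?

Count: 6 vertices, 8 edges.
Vertex 3 has neighbors [4, 5], degree = 2.
Handshaking lemma: 2 * 8 = 16.
A tree on 6 vertices has 5 edges. This graph has 8 edges (3 extra). Not a tree.
Number of triangles = 3.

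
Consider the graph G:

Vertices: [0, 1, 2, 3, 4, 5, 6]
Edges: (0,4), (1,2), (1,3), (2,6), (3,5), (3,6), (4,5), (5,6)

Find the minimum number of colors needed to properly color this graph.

The graph has a maximum clique of size 3 (lower bound on chromatic number).
A valid 3-coloring: {0: 1, 1: 1, 2: 0, 3: 0, 4: 0, 5: 1, 6: 2}.
Chromatic number = 3.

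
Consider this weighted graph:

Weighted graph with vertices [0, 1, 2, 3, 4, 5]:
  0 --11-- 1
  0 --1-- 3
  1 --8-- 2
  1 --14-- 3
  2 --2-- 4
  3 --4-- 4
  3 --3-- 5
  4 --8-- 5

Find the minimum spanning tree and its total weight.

Applying Kruskal's algorithm (sort edges by weight, add if no cycle):
  Add (0,3) w=1
  Add (2,4) w=2
  Add (3,5) w=3
  Add (3,4) w=4
  Add (1,2) w=8
  Skip (4,5) w=8 (creates cycle)
  Skip (0,1) w=11 (creates cycle)
  Skip (1,3) w=14 (creates cycle)
MST weight = 18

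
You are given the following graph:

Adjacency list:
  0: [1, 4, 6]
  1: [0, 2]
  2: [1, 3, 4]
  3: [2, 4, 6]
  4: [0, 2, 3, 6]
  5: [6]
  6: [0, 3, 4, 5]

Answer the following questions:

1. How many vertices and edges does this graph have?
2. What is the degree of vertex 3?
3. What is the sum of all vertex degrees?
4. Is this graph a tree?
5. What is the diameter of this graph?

Count: 7 vertices, 10 edges.
Vertex 3 has neighbors [2, 4, 6], degree = 3.
Handshaking lemma: 2 * 10 = 20.
A tree on 7 vertices has 6 edges. This graph has 10 edges (4 extra). Not a tree.
Diameter (longest shortest path) = 3.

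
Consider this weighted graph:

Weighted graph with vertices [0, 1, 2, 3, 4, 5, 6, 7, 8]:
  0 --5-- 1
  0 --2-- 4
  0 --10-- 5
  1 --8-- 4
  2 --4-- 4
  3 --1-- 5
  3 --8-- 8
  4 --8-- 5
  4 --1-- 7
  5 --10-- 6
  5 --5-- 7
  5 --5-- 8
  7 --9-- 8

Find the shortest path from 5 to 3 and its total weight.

Using Dijkstra's algorithm from vertex 5:
Shortest path: 5 -> 3
Total weight: 1 = 1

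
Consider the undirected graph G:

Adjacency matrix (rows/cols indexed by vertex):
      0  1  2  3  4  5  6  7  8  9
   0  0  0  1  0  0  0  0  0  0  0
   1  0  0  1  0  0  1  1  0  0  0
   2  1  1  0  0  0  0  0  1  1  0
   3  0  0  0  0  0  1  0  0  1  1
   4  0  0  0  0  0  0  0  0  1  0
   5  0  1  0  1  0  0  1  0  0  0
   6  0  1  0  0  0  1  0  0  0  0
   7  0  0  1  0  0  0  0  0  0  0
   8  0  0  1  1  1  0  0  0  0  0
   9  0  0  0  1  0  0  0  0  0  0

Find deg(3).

Vertex 3 has neighbors [5, 8, 9], so deg(3) = 3.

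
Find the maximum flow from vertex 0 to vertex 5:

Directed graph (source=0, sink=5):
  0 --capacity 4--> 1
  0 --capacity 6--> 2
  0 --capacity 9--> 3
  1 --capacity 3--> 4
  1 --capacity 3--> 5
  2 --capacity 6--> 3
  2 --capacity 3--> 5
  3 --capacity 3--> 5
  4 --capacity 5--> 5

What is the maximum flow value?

Computing max flow:
  Flow on (0->1): 4/4
  Flow on (0->2): 3/6
  Flow on (0->3): 3/9
  Flow on (1->4): 1/3
  Flow on (1->5): 3/3
  Flow on (2->5): 3/3
  Flow on (3->5): 3/3
  Flow on (4->5): 1/5
Maximum flow = 10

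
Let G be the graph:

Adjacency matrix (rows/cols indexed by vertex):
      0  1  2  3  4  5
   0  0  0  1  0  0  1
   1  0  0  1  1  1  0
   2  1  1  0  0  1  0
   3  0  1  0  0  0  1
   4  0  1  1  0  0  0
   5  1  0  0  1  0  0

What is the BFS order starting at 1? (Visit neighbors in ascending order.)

BFS from vertex 1 (neighbors processed in ascending order):
Visit order: 1, 2, 3, 4, 0, 5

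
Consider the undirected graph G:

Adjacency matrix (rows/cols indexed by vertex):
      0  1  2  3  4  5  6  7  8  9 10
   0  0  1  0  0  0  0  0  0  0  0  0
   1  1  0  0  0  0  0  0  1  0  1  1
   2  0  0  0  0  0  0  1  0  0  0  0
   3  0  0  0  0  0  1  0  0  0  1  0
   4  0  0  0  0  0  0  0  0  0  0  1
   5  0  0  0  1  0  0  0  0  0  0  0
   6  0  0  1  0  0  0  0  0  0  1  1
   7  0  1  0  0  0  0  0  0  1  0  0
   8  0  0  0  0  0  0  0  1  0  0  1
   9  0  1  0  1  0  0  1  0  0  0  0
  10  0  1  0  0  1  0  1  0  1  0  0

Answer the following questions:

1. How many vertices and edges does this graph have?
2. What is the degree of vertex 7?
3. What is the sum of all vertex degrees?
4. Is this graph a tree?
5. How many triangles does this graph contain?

Count: 11 vertices, 12 edges.
Vertex 7 has neighbors [1, 8], degree = 2.
Handshaking lemma: 2 * 12 = 24.
A tree on 11 vertices has 10 edges. This graph has 12 edges (2 extra). Not a tree.
Number of triangles = 0.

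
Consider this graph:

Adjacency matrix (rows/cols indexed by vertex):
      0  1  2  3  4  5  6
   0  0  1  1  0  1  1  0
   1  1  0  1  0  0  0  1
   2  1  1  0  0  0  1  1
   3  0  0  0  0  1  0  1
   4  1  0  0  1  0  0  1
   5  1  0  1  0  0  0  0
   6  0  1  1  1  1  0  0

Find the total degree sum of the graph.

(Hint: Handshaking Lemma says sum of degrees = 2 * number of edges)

Count edges: 11 edges.
By Handshaking Lemma: sum of degrees = 2 * 11 = 22.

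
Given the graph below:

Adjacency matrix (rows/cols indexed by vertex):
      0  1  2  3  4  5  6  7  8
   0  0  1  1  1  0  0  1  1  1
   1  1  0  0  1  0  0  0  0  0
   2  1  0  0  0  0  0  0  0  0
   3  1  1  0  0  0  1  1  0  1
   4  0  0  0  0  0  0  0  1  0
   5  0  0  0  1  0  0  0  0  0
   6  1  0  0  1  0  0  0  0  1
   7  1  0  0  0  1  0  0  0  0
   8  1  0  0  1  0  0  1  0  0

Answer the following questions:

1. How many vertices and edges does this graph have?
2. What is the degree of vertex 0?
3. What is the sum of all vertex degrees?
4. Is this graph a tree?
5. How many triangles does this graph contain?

Count: 9 vertices, 12 edges.
Vertex 0 has neighbors [1, 2, 3, 6, 7, 8], degree = 6.
Handshaking lemma: 2 * 12 = 24.
A tree on 9 vertices has 8 edges. This graph has 12 edges (4 extra). Not a tree.
Number of triangles = 5.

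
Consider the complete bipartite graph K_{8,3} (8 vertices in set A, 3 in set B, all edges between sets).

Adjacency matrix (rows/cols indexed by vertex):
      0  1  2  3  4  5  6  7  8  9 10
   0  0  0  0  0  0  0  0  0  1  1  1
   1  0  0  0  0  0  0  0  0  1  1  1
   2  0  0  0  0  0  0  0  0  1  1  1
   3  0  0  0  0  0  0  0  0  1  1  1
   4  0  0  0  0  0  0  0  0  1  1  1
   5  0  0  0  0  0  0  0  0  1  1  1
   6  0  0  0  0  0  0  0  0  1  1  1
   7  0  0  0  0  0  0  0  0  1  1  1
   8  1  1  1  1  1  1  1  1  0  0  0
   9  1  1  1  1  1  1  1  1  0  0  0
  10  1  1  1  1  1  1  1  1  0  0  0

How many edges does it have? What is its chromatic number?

K_{8,3} has 8 * 3 = 24 edges.
Bipartite graphs have chromatic number 2 (color each partition differently).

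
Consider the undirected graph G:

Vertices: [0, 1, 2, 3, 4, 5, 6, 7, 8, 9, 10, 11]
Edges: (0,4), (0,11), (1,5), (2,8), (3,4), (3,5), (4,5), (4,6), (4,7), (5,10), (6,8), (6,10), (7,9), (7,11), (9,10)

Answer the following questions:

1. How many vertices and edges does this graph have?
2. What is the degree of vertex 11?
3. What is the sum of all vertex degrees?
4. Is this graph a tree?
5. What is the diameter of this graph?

Count: 12 vertices, 15 edges.
Vertex 11 has neighbors [0, 7], degree = 2.
Handshaking lemma: 2 * 15 = 30.
A tree on 12 vertices has 11 edges. This graph has 15 edges (4 extra). Not a tree.
Diameter (longest shortest path) = 5.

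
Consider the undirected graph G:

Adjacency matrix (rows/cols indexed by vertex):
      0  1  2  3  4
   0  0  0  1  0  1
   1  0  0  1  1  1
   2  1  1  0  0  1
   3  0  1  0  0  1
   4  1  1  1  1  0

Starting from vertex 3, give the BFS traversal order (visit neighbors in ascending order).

BFS from vertex 3 (neighbors processed in ascending order):
Visit order: 3, 1, 4, 2, 0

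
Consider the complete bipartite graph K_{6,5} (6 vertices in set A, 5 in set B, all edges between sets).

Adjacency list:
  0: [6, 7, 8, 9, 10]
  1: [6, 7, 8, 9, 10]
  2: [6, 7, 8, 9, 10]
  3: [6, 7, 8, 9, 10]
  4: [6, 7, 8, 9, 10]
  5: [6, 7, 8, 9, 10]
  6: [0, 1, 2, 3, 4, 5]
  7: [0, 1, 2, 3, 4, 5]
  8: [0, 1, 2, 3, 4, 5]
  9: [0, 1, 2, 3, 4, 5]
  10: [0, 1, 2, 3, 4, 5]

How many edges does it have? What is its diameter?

K_{6,5} has 6 * 5 = 30 edges.
Any vertex reaches any opposite-side vertex in 1 step; same-side vertices reach in 2 steps via any opposite-side vertex.
Diameter = 2.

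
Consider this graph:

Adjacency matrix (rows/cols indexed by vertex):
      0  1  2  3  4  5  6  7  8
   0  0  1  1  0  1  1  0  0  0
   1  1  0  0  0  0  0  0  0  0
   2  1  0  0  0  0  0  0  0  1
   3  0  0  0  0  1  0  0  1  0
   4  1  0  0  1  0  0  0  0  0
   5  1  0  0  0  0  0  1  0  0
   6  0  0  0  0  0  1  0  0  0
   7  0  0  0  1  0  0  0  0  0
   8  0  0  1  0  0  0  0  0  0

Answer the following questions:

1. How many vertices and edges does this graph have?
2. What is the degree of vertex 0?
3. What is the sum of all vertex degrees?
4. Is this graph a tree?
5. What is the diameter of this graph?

Count: 9 vertices, 8 edges.
Vertex 0 has neighbors [1, 2, 4, 5], degree = 4.
Handshaking lemma: 2 * 8 = 16.
A graph is a tree iff it is connected and has exactly n-1 edges. This graph is connected (all 9 vertices in one component) and has 9-1 = 8 edges. It is a tree.
Diameter (longest shortest path) = 5.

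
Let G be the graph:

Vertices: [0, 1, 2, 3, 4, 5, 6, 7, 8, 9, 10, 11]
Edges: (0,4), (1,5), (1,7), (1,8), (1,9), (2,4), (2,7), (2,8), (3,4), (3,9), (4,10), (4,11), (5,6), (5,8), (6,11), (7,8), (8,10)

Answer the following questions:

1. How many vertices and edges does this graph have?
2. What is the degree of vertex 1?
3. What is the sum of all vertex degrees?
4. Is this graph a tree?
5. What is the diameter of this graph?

Count: 12 vertices, 17 edges.
Vertex 1 has neighbors [5, 7, 8, 9], degree = 4.
Handshaking lemma: 2 * 17 = 34.
A tree on 12 vertices has 11 edges. This graph has 17 edges (6 extra). Not a tree.
Diameter (longest shortest path) = 4.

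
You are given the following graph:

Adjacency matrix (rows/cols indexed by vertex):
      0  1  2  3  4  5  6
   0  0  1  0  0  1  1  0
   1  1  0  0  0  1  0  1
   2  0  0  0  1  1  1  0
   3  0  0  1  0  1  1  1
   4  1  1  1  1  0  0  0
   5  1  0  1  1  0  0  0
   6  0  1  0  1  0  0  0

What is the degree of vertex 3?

Vertex 3 has neighbors [2, 4, 5, 6], so deg(3) = 4.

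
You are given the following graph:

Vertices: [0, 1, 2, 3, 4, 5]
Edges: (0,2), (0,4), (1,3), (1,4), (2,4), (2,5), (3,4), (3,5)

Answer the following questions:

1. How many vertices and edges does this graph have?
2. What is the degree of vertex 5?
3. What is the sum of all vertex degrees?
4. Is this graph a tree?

Count: 6 vertices, 8 edges.
Vertex 5 has neighbors [2, 3], degree = 2.
Handshaking lemma: 2 * 8 = 16.
A tree on 6 vertices has 5 edges. This graph has 8 edges (3 extra). Not a tree.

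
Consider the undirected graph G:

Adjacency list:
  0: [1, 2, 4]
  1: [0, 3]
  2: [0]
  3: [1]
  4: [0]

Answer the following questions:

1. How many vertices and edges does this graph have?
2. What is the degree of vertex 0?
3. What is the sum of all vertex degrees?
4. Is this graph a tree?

Count: 5 vertices, 4 edges.
Vertex 0 has neighbors [1, 2, 4], degree = 3.
Handshaking lemma: 2 * 4 = 8.
A graph is a tree iff it is connected and has exactly n-1 edges. This graph is connected (all 5 vertices in one component) and has 5-1 = 4 edges. It is a tree.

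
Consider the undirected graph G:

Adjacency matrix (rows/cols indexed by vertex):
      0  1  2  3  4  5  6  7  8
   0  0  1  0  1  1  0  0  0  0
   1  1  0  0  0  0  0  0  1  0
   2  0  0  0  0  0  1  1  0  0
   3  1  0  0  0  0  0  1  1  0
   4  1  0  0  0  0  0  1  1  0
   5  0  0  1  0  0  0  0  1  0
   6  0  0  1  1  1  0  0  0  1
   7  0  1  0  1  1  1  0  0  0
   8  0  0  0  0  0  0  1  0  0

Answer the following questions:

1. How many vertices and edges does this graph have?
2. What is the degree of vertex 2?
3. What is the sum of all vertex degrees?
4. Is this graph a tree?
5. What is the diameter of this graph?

Count: 9 vertices, 12 edges.
Vertex 2 has neighbors [5, 6], degree = 2.
Handshaking lemma: 2 * 12 = 24.
A tree on 9 vertices has 8 edges. This graph has 12 edges (4 extra). Not a tree.
Diameter (longest shortest path) = 4.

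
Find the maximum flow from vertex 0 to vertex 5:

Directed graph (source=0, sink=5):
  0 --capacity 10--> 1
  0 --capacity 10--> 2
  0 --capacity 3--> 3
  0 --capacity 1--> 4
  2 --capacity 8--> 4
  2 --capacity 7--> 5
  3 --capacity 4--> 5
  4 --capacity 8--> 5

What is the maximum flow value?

Computing max flow:
  Flow on (0->2): 10/10
  Flow on (0->3): 3/3
  Flow on (0->4): 1/1
  Flow on (2->4): 3/8
  Flow on (2->5): 7/7
  Flow on (3->5): 3/4
  Flow on (4->5): 4/8
Maximum flow = 14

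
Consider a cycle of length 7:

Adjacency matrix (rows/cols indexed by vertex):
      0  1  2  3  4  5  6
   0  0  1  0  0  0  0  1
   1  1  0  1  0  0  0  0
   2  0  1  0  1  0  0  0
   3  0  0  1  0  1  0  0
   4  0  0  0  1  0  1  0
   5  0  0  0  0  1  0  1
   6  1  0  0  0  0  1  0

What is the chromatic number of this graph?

This is an odd cycle (C_7). Odd cycles are not bipartite (any 2-coloring forces two adjacent vertices to match), and 3 colors suffice.
Chromatic number = 3.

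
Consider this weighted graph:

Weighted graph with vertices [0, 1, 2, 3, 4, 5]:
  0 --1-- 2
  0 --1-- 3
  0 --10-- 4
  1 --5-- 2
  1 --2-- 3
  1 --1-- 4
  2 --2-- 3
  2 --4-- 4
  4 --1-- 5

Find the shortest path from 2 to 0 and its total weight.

Using Dijkstra's algorithm from vertex 2:
Shortest path: 2 -> 0
Total weight: 1 = 1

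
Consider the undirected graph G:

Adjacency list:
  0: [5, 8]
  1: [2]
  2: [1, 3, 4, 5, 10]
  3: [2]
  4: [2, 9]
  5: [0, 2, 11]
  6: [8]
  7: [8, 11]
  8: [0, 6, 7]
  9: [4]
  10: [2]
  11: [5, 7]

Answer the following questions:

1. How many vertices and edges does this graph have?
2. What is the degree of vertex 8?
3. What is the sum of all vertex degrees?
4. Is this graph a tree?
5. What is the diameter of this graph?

Count: 12 vertices, 12 edges.
Vertex 8 has neighbors [0, 6, 7], degree = 3.
Handshaking lemma: 2 * 12 = 24.
A tree on 12 vertices has 11 edges. This graph has 12 edges (1 extra). Not a tree.
Diameter (longest shortest path) = 6.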